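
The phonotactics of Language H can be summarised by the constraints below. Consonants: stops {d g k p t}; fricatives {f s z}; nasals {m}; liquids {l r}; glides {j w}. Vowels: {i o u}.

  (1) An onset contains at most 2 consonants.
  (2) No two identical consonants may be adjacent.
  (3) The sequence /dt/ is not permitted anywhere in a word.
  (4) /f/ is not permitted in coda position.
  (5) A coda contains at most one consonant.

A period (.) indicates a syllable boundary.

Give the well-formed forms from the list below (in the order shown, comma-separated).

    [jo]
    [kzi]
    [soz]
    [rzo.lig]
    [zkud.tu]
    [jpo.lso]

[jo] — σ1 onset /j/, coda /∅/ ok → well-formed
[kzi] — σ1 onset /kz/ (2C), coda /∅/ ok → well-formed
[soz] — σ1 onset /s/, coda /z/ ok → well-formed
[rzo.lig] — σ1 onset /rz/ (2C), coda /∅/ ok; σ2 onset /l/, coda /g/ ok → well-formed
[zkud.tu] — violates constraint 3: contains banned sequence /dt/ → ill-formed
[jpo.lso] — σ1 onset /jp/ (2C), coda /∅/ ok; σ2 onset /ls/ (2C), coda /∅/ ok → well-formed

[jo], [kzi], [soz], [rzo.lig], [jpo.lso]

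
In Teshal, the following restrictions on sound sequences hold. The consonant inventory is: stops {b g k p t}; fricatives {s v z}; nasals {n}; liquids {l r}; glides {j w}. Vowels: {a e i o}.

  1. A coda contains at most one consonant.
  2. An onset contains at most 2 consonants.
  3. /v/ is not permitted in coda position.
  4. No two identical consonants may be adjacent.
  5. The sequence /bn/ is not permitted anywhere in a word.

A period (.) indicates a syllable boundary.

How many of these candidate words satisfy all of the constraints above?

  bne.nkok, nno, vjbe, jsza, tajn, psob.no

0

bne.nkok — violates constraint 5: contains banned sequence /bn/ → not permitted
nno — violates constraint 4: adjacent identical consonants /nn/ → not permitted
vjbe — violates constraint 2: syllable 1 onset /vjb/ has 3 consonants (> 2) → not permitted
jsza — violates constraint 2: syllable 1 onset /jsz/ has 3 consonants (> 2) → not permitted
tajn — violates constraint 1: syllable 1 coda /jn/ has 2 consonants (> 1) → not permitted
psob.no — violates constraint 5: contains banned sequence /bn/ → not permitted
No form is permitted → 0.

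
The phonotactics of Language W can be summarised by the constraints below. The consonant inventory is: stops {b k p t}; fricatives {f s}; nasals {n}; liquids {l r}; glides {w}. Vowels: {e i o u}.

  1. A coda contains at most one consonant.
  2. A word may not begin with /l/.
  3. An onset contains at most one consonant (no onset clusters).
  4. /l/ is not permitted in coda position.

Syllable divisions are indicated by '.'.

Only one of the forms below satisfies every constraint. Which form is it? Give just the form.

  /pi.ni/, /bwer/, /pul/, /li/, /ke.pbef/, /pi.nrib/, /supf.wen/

/pi.ni/

/pi.ni/ — σ1 onset /p/, coda /∅/ ok; σ2 onset /n/, coda /∅/ ok → permitted
/bwer/ — violates constraint 3: syllable 1 onset /bw/ has 2 consonants (> 1) → not permitted
/pul/ — violates constraint 4: syllable 1 coda contains /l/ → not permitted
/li/ — violates constraint 2: word begins with /l/ → not permitted
/ke.pbef/ — violates constraint 3: syllable 2 onset /pb/ has 2 consonants (> 1) → not permitted
/pi.nrib/ — violates constraint 3: syllable 2 onset /nr/ has 2 consonants (> 1) → not permitted
/supf.wen/ — violates constraint 1: syllable 1 coda /pf/ has 2 consonants (> 1) → not permitted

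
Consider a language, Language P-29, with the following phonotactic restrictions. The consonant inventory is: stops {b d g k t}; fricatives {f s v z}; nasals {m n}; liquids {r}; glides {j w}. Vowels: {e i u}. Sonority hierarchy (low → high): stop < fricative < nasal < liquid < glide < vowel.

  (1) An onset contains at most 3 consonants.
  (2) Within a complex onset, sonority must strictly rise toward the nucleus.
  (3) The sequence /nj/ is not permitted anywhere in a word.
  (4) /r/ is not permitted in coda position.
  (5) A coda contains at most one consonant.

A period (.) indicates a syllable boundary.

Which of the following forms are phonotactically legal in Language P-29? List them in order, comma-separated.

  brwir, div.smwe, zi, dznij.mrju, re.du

brwir — violates constraint 4: syllable 1 coda contains /r/ → phonotactically illegal
div.smwe — σ1 onset /d/, coda /v/ ok; σ2 onset /smw/ (2→3→5 rises), coda /∅/ ok → phonotactically legal
zi — σ1 onset /z/, coda /∅/ ok → phonotactically legal
dznij.mrju — σ1 onset /dzn/ (1→2→3 rises), coda /j/ ok; σ2 onset /mrj/ (3→4→5 rises), coda /∅/ ok → phonotactically legal
re.du — σ1 onset /r/, coda /∅/ ok; σ2 onset /d/, coda /∅/ ok → phonotactically legal

div.smwe, zi, dznij.mrju, re.du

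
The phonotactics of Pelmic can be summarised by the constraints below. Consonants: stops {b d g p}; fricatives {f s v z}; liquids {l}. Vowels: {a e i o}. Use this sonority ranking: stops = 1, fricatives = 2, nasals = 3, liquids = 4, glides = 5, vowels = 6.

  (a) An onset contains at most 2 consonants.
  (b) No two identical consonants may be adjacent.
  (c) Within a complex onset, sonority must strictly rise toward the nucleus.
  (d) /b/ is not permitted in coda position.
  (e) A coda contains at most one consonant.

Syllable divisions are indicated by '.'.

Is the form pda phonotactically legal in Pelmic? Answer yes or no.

pda — violates constraint (c): syllable 1 onset /pd/: /p/ (stop, 1) → /d/ (stop, 1) does not rise → phonotactically illegal

no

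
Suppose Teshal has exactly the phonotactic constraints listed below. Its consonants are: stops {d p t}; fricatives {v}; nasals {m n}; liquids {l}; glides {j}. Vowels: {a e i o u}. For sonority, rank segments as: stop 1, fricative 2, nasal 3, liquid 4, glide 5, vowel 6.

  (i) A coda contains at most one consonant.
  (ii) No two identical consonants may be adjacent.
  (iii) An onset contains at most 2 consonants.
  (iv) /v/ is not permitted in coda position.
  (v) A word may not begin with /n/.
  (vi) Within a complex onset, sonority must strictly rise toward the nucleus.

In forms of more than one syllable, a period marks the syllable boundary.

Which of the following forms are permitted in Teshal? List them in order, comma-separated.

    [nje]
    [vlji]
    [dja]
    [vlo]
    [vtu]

[nje] — violates constraint (v): word begins with /n/ → not permitted
[vlji] — violates constraint (iii): syllable 1 onset /vlj/ has 3 consonants (> 2) → not permitted
[dja] — σ1 onset /dj/ (1→5 rises), coda /∅/ ok → permitted
[vlo] — σ1 onset /vl/ (2→4 rises), coda /∅/ ok → permitted
[vtu] — violates constraint (vi): syllable 1 onset /vt/: /v/ (fricative, 2) → /t/ (stop, 1) does not rise → not permitted

[dja], [vlo]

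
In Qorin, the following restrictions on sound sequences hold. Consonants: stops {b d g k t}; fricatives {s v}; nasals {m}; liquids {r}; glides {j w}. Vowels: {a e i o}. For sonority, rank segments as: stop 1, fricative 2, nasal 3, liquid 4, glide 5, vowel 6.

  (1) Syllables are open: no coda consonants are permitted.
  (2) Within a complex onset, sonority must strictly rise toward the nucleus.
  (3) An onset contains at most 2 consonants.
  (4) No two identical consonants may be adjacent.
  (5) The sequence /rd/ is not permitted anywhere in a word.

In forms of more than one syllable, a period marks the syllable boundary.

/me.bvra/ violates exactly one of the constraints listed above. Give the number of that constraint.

3

/me.bvra/: syllable 2 onset /bvr/ has 3 consonants (> 2).
This is a violation of constraint 3: "An onset contains at most 2 consonants."
The remaining constraints (1, 2, 4, 5) are satisfied.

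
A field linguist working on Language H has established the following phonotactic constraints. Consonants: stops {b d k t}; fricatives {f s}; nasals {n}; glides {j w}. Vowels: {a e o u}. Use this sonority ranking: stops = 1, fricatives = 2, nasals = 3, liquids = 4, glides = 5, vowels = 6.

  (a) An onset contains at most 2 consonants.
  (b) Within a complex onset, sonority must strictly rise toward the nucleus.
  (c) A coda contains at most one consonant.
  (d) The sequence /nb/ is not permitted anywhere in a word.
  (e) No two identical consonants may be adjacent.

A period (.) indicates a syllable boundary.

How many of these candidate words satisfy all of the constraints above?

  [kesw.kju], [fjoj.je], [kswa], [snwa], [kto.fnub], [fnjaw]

[kesw.kju] — violates constraint (c): syllable 1 coda /sw/ has 2 consonants (> 1) → illicit
[fjoj.je] — violates constraint (e): adjacent identical consonants /jj/ → illicit
[kswa] — violates constraint (a): syllable 1 onset /ksw/ has 3 consonants (> 2) → illicit
[snwa] — violates constraint (a): syllable 1 onset /snw/ has 3 consonants (> 2) → illicit
[kto.fnub] — violates constraint (b): syllable 1 onset /kt/: /k/ (stop, 1) → /t/ (stop, 1) does not rise → illicit
[fnjaw] — violates constraint (a): syllable 1 onset /fnj/ has 3 consonants (> 2) → illicit
No form is licit → 0.

0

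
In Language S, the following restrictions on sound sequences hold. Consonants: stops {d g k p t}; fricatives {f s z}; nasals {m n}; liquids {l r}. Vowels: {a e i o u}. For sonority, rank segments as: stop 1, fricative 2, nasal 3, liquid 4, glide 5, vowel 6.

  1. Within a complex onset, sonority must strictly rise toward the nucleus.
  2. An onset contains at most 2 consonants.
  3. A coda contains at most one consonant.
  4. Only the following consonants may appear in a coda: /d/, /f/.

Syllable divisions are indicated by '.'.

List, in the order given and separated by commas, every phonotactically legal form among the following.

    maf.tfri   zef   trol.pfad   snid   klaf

zef, snid, klaf

maf.tfri — violates constraint 2: syllable 2 onset /tfr/ has 3 consonants (> 2) → phonotactically illegal
zef — σ1 onset /z/, coda /f/ ok → phonotactically legal
trol.pfad — violates constraint 4: syllable 1 coda contains /l/, which is not a licensed coda consonant → phonotactically illegal
snid — σ1 onset /sn/ (2→3 rises), coda /d/ ok → phonotactically legal
klaf — σ1 onset /kl/ (1→4 rises), coda /f/ ok → phonotactically legal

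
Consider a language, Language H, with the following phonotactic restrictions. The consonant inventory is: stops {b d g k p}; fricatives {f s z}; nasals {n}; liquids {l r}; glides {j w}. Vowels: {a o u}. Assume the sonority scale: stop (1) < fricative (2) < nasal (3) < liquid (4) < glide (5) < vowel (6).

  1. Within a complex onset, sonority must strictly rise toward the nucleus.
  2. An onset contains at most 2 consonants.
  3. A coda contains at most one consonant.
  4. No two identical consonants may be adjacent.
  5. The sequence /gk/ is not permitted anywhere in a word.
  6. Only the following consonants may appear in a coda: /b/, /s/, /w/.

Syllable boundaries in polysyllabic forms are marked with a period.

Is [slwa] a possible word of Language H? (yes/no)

no

[slwa] — violates constraint 2: syllable 1 onset /slw/ has 3 consonants (> 2) → illicit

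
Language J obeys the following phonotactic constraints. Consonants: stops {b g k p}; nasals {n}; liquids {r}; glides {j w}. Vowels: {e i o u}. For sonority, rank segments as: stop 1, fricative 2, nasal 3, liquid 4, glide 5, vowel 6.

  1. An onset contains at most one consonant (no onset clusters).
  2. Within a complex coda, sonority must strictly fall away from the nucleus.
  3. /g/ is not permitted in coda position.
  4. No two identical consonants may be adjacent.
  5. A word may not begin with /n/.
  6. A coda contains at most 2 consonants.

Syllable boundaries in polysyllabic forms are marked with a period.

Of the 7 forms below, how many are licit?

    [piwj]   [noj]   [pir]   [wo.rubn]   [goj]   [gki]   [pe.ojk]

[piwj] — violates constraint 2: syllable 1 coda /wj/: /w/ (glide, 5) → /j/ (glide, 5) does not fall → illicit
[noj] — violates constraint 5: word begins with /n/ → illicit
[pir] — σ1 onset /p/, coda /r/ ok → licit
[wo.rubn] — violates constraint 2: syllable 2 coda /bn/: /b/ (stop, 1) → /n/ (nasal, 3) does not fall → illicit
[goj] — σ1 onset /g/, coda /j/ ok → licit
[gki] — violates constraint 1: syllable 1 onset /gk/ has 2 consonants (> 1) → illicit
[pe.ojk] — σ1 onset /p/, coda /∅/ ok; σ2 onset /∅/, coda /jk/ (5→1 falls) ok → licit
Licit: [pir], [goj], [pe.ojk] → 3.

3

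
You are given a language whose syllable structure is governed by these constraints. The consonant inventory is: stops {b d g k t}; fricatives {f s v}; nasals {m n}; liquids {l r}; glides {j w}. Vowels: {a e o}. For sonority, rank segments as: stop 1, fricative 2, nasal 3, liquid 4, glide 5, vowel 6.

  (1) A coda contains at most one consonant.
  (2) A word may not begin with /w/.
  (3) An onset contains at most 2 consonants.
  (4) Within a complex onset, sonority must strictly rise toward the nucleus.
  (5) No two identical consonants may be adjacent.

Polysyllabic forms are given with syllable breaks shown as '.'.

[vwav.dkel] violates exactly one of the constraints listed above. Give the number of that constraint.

[vwav.dkel]: syllable 2 onset /dk/: /d/ (stop, 1) → /k/ (stop, 1) does not rise.
This is a violation of constraint 4: "Within a complex onset, sonority must strictly rise toward the nucleus."
The remaining constraints (1, 2, 3, 5) are satisfied.

4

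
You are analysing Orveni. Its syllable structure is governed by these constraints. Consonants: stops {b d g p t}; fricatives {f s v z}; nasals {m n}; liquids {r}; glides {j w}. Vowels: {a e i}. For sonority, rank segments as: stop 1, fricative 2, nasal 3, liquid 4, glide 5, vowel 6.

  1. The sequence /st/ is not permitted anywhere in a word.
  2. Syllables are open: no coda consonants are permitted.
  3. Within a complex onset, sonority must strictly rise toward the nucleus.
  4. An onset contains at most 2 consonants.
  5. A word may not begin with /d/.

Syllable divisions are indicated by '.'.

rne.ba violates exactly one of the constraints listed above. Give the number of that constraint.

3

rne.ba: syllable 1 onset /rn/: /r/ (liquid, 4) → /n/ (nasal, 3) does not rise.
This is a violation of constraint 3: "Within a complex onset, sonority must strictly rise toward the nucleus."
The remaining constraints (1, 2, 4, 5) are satisfied.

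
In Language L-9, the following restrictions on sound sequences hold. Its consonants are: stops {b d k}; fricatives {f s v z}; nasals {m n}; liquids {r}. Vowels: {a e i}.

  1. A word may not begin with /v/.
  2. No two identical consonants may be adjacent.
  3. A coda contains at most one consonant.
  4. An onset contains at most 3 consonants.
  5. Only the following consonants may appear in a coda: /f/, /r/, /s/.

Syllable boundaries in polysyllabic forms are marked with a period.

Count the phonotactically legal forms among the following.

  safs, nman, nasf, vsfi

safs — violates constraint 3: syllable 1 coda /fs/ has 2 consonants (> 1) → phonotactically illegal
nman — violates constraint 5: syllable 1 coda contains /n/, which is not a licensed coda consonant → phonotactically illegal
nasf — violates constraint 3: syllable 1 coda /sf/ has 2 consonants (> 1) → phonotactically illegal
vsfi — violates constraint 1: word begins with /v/ → phonotactically illegal
No form is phonotactically legal → 0.

0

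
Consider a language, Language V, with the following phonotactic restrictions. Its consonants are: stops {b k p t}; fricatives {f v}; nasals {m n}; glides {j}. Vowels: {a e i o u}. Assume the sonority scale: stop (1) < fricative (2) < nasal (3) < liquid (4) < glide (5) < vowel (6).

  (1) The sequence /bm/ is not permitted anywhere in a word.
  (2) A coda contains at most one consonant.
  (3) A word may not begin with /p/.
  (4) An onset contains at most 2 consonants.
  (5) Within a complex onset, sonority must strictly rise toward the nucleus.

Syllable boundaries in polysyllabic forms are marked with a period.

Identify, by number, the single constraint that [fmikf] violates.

2

[fmikf]: syllable 1 coda /kf/ has 2 consonants (> 1).
This is a violation of constraint 2: "A coda contains at most one consonant."
The remaining constraints (1, 3, 4, 5) are satisfied.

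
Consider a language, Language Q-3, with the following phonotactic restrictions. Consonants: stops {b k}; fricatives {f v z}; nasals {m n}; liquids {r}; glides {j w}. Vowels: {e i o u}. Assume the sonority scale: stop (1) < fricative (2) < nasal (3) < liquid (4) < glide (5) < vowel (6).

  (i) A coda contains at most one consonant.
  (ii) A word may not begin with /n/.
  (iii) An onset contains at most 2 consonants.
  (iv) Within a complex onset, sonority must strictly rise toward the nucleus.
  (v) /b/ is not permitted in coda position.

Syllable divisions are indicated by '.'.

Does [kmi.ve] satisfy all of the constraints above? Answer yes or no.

yes

[kmi.ve] — σ1 onset /km/ (1→3 rises), coda /∅/ ok; σ2 onset /v/, coda /∅/ ok → phonotactically legal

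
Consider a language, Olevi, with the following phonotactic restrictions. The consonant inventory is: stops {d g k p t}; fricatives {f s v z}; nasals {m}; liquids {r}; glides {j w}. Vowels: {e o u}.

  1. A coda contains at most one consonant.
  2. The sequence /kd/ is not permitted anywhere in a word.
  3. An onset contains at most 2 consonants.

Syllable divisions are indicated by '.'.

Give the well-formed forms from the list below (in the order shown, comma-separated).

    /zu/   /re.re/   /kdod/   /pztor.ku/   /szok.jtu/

/zu/ — σ1 onset /z/, coda /∅/ ok → well-formed
/re.re/ — σ1 onset /r/, coda /∅/ ok; σ2 onset /r/, coda /∅/ ok → well-formed
/kdod/ — violates constraint 2: contains banned sequence /kd/ → ill-formed
/pztor.ku/ — violates constraint 3: syllable 1 onset /pzt/ has 3 consonants (> 2) → ill-formed
/szok.jtu/ — σ1 onset /sz/ (2C), coda /k/ ok; σ2 onset /jt/ (2C), coda /∅/ ok → well-formed

/zu/, /re.re/, /szok.jtu/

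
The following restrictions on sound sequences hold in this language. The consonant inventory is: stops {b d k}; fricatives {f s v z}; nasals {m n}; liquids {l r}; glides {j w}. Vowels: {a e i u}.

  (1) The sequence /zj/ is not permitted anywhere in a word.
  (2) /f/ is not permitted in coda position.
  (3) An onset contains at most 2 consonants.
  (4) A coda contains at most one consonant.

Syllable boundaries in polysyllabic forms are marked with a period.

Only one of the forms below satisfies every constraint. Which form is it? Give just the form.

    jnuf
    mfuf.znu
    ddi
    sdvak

jnuf — violates constraint 2: syllable 1 coda contains /f/ → phonotactically illegal
mfuf.znu — violates constraint 2: syllable 1 coda contains /f/ → phonotactically illegal
ddi — σ1 onset /dd/ (2C), coda /∅/ ok → phonotactically legal
sdvak — violates constraint 3: syllable 1 onset /sdv/ has 3 consonants (> 2) → phonotactically illegal

ddi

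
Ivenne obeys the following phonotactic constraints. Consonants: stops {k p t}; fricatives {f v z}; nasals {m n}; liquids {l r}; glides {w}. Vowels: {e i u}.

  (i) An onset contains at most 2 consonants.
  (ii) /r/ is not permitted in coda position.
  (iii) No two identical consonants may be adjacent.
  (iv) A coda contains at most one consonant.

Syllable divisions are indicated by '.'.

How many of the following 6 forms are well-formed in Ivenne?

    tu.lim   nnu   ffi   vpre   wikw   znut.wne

tu.lim — σ1 onset /t/, coda /∅/ ok; σ2 onset /l/, coda /m/ ok → well-formed
nnu — violates constraint (iii): adjacent identical consonants /nn/ → ill-formed
ffi — violates constraint (iii): adjacent identical consonants /ff/ → ill-formed
vpre — violates constraint (i): syllable 1 onset /vpr/ has 3 consonants (> 2) → ill-formed
wikw — violates constraint (iv): syllable 1 coda /kw/ has 2 consonants (> 1) → ill-formed
znut.wne — σ1 onset /zn/ (2C), coda /t/ ok; σ2 onset /wn/ (2C), coda /∅/ ok → well-formed
Well-formed: tu.lim, znut.wne → 2.

2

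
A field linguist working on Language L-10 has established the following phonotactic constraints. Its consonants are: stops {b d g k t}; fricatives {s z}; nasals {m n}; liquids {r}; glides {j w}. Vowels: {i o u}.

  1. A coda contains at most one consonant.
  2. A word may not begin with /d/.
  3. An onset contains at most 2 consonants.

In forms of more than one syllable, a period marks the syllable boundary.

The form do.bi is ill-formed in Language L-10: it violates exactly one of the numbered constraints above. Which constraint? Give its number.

do.bi: word begins with /d/.
This is a violation of constraint 2: "A word may not begin with /d/."
The remaining constraints (1, 3) are satisfied.

2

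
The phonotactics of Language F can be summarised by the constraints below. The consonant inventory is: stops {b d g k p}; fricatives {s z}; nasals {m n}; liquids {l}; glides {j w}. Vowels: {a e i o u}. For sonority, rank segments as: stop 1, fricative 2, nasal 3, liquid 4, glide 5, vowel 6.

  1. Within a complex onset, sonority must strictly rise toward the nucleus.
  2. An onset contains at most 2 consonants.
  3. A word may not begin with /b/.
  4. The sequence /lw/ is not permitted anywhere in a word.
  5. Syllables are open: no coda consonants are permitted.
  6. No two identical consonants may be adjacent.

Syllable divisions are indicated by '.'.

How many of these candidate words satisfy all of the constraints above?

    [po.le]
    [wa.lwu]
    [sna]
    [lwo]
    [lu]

3

[po.le] — σ1 onset /p/, coda /∅/ ok; σ2 onset /l/, coda /∅/ ok → permitted
[wa.lwu] — violates constraint 4: contains banned sequence /lw/ → not permitted
[sna] — σ1 onset /sn/ (2→3 rises), coda /∅/ ok → permitted
[lwo] — violates constraint 4: contains banned sequence /lw/ → not permitted
[lu] — σ1 onset /l/, coda /∅/ ok → permitted
Permitted: [po.le], [sna], [lu] → 3.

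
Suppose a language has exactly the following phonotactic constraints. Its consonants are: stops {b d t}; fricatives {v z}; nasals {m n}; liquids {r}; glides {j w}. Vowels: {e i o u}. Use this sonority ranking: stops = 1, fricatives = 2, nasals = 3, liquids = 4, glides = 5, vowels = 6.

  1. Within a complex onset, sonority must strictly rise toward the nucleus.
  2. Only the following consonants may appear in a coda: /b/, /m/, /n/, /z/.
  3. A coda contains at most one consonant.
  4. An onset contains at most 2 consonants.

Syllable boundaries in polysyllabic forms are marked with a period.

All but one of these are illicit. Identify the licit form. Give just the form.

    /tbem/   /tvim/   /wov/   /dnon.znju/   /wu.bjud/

/tbem/ — violates constraint 1: syllable 1 onset /tb/: /t/ (stop, 1) → /b/ (stop, 1) does not rise → illicit
/tvim/ — σ1 onset /tv/ (1→2 rises), coda /m/ ok → licit
/wov/ — violates constraint 2: syllable 1 coda contains /v/, which is not a licensed coda consonant → illicit
/dnon.znju/ — violates constraint 4: syllable 2 onset /znj/ has 3 consonants (> 2) → illicit
/wu.bjud/ — violates constraint 2: syllable 2 coda contains /d/, which is not a licensed coda consonant → illicit

/tvim/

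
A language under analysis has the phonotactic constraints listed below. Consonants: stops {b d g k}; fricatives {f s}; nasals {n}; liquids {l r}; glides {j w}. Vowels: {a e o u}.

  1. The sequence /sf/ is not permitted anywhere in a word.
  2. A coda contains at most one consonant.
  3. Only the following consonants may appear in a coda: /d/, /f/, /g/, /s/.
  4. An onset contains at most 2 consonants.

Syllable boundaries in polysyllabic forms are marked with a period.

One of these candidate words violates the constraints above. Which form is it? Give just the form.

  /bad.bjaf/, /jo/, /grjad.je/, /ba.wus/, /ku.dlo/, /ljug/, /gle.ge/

/bad.bjaf/ — σ1 onset /b/, coda /d/ ok; σ2 onset /bj/ (2C), coda /f/ ok → phonotactically legal
/jo/ — σ1 onset /j/, coda /∅/ ok → phonotactically legal
/grjad.je/ — violates constraint 4: syllable 1 onset /grj/ has 3 consonants (> 2) → phonotactically illegal
/ba.wus/ — σ1 onset /b/, coda /∅/ ok; σ2 onset /w/, coda /s/ ok → phonotactically legal
/ku.dlo/ — σ1 onset /k/, coda /∅/ ok; σ2 onset /dl/ (2C), coda /∅/ ok → phonotactically legal
/ljug/ — σ1 onset /lj/ (2C), coda /g/ ok → phonotactically legal
/gle.ge/ — σ1 onset /gl/ (2C), coda /∅/ ok; σ2 onset /g/, coda /∅/ ok → phonotactically legal

/grjad.je/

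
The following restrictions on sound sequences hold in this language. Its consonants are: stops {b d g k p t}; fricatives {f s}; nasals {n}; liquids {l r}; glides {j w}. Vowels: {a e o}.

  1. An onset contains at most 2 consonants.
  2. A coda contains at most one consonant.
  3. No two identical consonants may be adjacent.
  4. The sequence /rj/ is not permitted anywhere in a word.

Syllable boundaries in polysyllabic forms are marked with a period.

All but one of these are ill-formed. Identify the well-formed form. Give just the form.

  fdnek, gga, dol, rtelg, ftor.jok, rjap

dol

fdnek — violates constraint 1: syllable 1 onset /fdn/ has 3 consonants (> 2) → ill-formed
gga — violates constraint 3: adjacent identical consonants /gg/ → ill-formed
dol — σ1 onset /d/, coda /l/ ok → well-formed
rtelg — violates constraint 2: syllable 1 coda /lg/ has 2 consonants (> 1) → ill-formed
ftor.jok — violates constraint 4: contains banned sequence /rj/ → ill-formed
rjap — violates constraint 4: contains banned sequence /rj/ → ill-formed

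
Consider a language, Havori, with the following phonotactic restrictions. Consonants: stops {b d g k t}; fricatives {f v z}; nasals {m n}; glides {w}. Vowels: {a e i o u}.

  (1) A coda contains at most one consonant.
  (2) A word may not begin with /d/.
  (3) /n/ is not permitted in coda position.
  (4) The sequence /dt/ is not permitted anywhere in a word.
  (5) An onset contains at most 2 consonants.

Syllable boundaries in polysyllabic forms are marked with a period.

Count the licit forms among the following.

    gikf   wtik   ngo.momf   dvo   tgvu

gikf — violates constraint 1: syllable 1 coda /kf/ has 2 consonants (> 1) → illicit
wtik — σ1 onset /wt/ (2C), coda /k/ ok → licit
ngo.momf — violates constraint 1: syllable 2 coda /mf/ has 2 consonants (> 1) → illicit
dvo — violates constraint 2: word begins with /d/ → illicit
tgvu — violates constraint 5: syllable 1 onset /tgv/ has 3 consonants (> 2) → illicit
Licit: wtik → 1.

1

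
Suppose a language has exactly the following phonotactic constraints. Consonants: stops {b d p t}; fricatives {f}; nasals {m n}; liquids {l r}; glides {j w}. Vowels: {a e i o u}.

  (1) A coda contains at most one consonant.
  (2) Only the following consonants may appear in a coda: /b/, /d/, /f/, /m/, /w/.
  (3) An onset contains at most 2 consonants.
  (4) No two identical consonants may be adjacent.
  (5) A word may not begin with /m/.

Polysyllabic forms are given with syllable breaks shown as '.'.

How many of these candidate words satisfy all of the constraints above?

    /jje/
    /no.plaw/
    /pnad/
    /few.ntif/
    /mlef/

/jje/ — violates constraint 4: adjacent identical consonants /jj/ → illicit
/no.plaw/ — σ1 onset /n/, coda /∅/ ok; σ2 onset /pl/ (2C), coda /w/ ok → licit
/pnad/ — σ1 onset /pn/ (2C), coda /d/ ok → licit
/few.ntif/ — σ1 onset /f/, coda /w/ ok; σ2 onset /nt/ (2C), coda /f/ ok → licit
/mlef/ — violates constraint 5: word begins with /m/ → illicit
Licit: /no.plaw/, /pnad/, /few.ntif/ → 3.

3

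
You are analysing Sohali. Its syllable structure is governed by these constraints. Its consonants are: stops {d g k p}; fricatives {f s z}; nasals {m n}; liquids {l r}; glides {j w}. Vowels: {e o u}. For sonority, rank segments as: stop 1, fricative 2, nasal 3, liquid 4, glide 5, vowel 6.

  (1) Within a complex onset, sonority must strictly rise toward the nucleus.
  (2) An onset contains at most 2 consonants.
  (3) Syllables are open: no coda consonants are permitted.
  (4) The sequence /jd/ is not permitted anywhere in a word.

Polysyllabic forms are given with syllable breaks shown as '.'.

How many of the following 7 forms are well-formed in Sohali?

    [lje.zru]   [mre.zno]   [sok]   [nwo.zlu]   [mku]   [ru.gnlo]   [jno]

3

[lje.zru] — σ1 onset /lj/ (4→5 rises), coda /∅/ ok; σ2 onset /zr/ (2→4 rises), coda /∅/ ok → well-formed
[mre.zno] — σ1 onset /mr/ (3→4 rises), coda /∅/ ok; σ2 onset /zn/ (2→3 rises), coda /∅/ ok → well-formed
[sok] — violates constraint 3: syllable 1 coda /k/ has 1 consonant (> 0) → ill-formed
[nwo.zlu] — σ1 onset /nw/ (3→5 rises), coda /∅/ ok; σ2 onset /zl/ (2→4 rises), coda /∅/ ok → well-formed
[mku] — violates constraint 1: syllable 1 onset /mk/: /m/ (nasal, 3) → /k/ (stop, 1) does not rise → ill-formed
[ru.gnlo] — violates constraint 2: syllable 2 onset /gnl/ has 3 consonants (> 2) → ill-formed
[jno] — violates constraint 1: syllable 1 onset /jn/: /j/ (glide, 5) → /n/ (nasal, 3) does not rise → ill-formed
Well-formed: [lje.zru], [mre.zno], [nwo.zlu] → 3.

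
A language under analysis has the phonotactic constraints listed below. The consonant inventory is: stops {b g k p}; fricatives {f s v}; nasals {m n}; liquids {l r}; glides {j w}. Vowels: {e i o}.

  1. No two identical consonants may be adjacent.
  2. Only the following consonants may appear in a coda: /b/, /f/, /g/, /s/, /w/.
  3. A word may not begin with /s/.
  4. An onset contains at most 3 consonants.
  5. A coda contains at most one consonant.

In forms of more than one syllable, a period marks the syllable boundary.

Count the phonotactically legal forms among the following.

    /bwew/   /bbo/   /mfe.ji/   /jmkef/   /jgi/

4

/bwew/ — σ1 onset /bw/ (2C), coda /w/ ok → phonotactically legal
/bbo/ — violates constraint 1: adjacent identical consonants /bb/ → phonotactically illegal
/mfe.ji/ — σ1 onset /mf/ (2C), coda /∅/ ok; σ2 onset /j/, coda /∅/ ok → phonotactically legal
/jmkef/ — σ1 onset /jmk/ (3C), coda /f/ ok → phonotactically legal
/jgi/ — σ1 onset /jg/ (2C), coda /∅/ ok → phonotactically legal
Phonotactically legal: /bwew/, /mfe.ji/, /jmkef/, /jgi/ → 4.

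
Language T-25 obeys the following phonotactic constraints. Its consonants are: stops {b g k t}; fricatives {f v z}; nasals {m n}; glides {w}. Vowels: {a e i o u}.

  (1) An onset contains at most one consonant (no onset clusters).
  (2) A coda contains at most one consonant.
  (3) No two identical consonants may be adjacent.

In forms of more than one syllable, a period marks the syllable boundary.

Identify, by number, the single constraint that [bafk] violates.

2

[bafk]: syllable 1 coda /fk/ has 2 consonants (> 1).
This is a violation of constraint 2: "A coda contains at most one consonant."
The remaining constraints (1, 3) are satisfied.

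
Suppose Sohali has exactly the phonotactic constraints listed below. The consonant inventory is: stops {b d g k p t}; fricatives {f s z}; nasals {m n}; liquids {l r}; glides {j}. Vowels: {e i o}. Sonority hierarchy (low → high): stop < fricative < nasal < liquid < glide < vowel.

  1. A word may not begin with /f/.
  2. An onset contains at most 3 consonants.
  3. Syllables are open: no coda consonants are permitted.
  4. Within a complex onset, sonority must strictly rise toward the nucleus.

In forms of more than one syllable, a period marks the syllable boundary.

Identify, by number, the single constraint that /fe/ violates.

/fe/: word begins with /f/.
This is a violation of constraint 1: "A word may not begin with /f/."
The remaining constraints (2, 3, 4) are satisfied.

1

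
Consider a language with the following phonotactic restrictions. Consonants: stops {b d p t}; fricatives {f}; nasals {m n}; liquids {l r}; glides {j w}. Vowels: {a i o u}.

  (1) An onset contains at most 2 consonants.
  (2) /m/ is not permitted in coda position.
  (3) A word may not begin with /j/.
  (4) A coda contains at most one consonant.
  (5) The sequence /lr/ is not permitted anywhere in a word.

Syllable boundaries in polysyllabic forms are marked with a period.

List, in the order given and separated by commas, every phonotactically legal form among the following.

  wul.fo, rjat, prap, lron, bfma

wul.fo — σ1 onset /w/, coda /l/ ok; σ2 onset /f/, coda /∅/ ok → phonotactically legal
rjat — σ1 onset /rj/ (2C), coda /t/ ok → phonotactically legal
prap — σ1 onset /pr/ (2C), coda /p/ ok → phonotactically legal
lron — violates constraint 5: contains banned sequence /lr/ → phonotactically illegal
bfma — violates constraint 1: syllable 1 onset /bfm/ has 3 consonants (> 2) → phonotactically illegal

wul.fo, rjat, prap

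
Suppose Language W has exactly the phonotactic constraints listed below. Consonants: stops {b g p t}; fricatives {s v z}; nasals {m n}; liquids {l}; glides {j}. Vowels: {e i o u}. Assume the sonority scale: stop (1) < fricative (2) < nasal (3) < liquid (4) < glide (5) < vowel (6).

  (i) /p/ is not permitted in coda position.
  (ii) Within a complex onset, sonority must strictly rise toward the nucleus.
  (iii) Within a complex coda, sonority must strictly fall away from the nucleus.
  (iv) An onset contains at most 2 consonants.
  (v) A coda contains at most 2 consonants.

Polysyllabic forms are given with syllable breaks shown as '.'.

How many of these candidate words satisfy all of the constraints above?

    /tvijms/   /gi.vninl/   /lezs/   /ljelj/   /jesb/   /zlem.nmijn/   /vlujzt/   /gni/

2

/tvijms/ — violates constraint (v): syllable 1 coda /jms/ has 3 consonants (> 2) → illicit
/gi.vninl/ — violates constraint (iii): syllable 2 coda /nl/: /n/ (nasal, 3) → /l/ (liquid, 4) does not fall → illicit
/lezs/ — violates constraint (iii): syllable 1 coda /zs/: /z/ (fricative, 2) → /s/ (fricative, 2) does not fall → illicit
/ljelj/ — violates constraint (iii): syllable 1 coda /lj/: /l/ (liquid, 4) → /j/ (glide, 5) does not fall → illicit
/jesb/ — σ1 onset /j/, coda /sb/ (2→1 falls) ok → licit
/zlem.nmijn/ — violates constraint (ii): syllable 2 onset /nm/: /n/ (nasal, 3) → /m/ (nasal, 3) does not rise → illicit
/vlujzt/ — violates constraint (v): syllable 1 coda /jzt/ has 3 consonants (> 2) → illicit
/gni/ — σ1 onset /gn/ (1→3 rises), coda /∅/ ok → licit
Licit: /jesb/, /gni/ → 2.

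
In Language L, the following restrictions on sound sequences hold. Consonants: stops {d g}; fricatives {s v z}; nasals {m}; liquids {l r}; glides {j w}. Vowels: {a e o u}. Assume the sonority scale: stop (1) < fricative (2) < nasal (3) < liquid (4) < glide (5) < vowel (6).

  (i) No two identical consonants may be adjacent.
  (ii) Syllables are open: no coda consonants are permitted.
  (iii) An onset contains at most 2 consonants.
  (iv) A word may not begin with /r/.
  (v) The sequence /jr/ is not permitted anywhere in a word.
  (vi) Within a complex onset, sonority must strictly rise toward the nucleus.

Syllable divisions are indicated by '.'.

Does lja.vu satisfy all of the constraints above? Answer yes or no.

lja.vu — σ1 onset /lj/ (4→5 rises), coda /∅/ ok; σ2 onset /v/, coda /∅/ ok → phonotactically legal

yes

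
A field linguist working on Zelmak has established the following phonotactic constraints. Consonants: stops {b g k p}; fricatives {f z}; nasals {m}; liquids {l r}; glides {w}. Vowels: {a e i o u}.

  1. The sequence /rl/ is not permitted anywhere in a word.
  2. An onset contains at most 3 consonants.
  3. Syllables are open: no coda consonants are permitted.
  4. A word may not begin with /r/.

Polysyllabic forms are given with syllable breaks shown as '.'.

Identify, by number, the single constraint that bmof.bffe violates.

3

bmof.bffe: syllable 1 coda /f/ has 1 consonant (> 0).
This is a violation of constraint 3: "Syllables are open: no coda consonants are permitted."
The remaining constraints (1, 2, 4) are satisfied.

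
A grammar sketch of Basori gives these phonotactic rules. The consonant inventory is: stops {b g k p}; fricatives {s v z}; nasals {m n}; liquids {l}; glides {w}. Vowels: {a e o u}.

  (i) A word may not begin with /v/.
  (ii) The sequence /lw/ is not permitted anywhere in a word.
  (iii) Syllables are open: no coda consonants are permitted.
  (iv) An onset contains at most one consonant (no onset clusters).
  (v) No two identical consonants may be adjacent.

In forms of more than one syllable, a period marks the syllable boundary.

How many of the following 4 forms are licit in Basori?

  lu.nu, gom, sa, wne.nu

lu.nu — σ1 onset /l/, coda /∅/ ok; σ2 onset /n/, coda /∅/ ok → licit
gom — violates constraint (iii): syllable 1 coda /m/ has 1 consonant (> 0) → illicit
sa — σ1 onset /s/, coda /∅/ ok → licit
wne.nu — violates constraint (iv): syllable 1 onset /wn/ has 2 consonants (> 1) → illicit
Licit: lu.nu, sa → 2.

2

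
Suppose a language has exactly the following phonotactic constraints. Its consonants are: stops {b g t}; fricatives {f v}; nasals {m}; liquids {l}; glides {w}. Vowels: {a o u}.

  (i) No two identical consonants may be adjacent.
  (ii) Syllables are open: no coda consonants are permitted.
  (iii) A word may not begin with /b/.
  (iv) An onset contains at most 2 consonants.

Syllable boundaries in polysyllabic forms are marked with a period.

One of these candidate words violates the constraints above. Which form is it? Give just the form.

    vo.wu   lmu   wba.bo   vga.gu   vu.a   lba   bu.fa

bu.fa

vo.wu — σ1 onset /v/, coda /∅/ ok; σ2 onset /w/, coda /∅/ ok → permitted
lmu — σ1 onset /lm/ (2C), coda /∅/ ok → permitted
wba.bo — σ1 onset /wb/ (2C), coda /∅/ ok; σ2 onset /b/, coda /∅/ ok → permitted
vga.gu — σ1 onset /vg/ (2C), coda /∅/ ok; σ2 onset /g/, coda /∅/ ok → permitted
vu.a — σ1 onset /v/, coda /∅/ ok; σ2 onset /∅/, coda /∅/ ok → permitted
lba — σ1 onset /lb/ (2C), coda /∅/ ok → permitted
bu.fa — violates constraint (iii): word begins with /b/ → not permitted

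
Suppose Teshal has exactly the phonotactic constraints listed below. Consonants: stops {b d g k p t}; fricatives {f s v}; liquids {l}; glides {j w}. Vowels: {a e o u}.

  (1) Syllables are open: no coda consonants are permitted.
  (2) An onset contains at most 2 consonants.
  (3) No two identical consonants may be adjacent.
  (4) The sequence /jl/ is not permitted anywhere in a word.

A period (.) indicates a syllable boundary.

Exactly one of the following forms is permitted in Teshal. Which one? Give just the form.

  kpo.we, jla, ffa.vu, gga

kpo.we — σ1 onset /kp/ (2C), coda /∅/ ok; σ2 onset /w/, coda /∅/ ok → permitted
jla — violates constraint 4: contains banned sequence /jl/ → not permitted
ffa.vu — violates constraint 3: adjacent identical consonants /ff/ → not permitted
gga — violates constraint 3: adjacent identical consonants /gg/ → not permitted

kpo.we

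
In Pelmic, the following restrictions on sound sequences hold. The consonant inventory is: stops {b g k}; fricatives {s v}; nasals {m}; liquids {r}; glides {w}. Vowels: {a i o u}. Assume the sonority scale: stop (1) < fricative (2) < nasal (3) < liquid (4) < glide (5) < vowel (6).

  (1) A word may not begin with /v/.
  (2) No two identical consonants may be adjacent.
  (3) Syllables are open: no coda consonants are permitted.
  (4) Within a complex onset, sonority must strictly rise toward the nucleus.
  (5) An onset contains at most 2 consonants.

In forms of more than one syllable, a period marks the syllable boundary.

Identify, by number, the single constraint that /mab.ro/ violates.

3

/mab.ro/: syllable 1 coda /b/ has 1 consonant (> 0).
This is a violation of constraint 3: "Syllables are open: no coda consonants are permitted."
The remaining constraints (1, 2, 4, 5) are satisfied.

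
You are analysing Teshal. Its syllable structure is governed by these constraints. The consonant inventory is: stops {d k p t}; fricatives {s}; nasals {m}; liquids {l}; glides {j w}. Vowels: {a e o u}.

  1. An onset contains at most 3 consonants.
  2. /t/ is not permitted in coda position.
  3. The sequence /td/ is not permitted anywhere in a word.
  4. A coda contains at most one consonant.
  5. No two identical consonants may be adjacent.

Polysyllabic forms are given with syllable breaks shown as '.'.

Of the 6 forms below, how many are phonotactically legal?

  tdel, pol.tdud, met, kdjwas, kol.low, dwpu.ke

tdel — violates constraint 3: contains banned sequence /td/ → phonotactically illegal
pol.tdud — violates constraint 3: contains banned sequence /td/ → phonotactically illegal
met — violates constraint 2: syllable 1 coda contains /t/ → phonotactically illegal
kdjwas — violates constraint 1: syllable 1 onset /kdjw/ has 4 consonants (> 3) → phonotactically illegal
kol.low — violates constraint 5: adjacent identical consonants /ll/ → phonotactically illegal
dwpu.ke — σ1 onset /dwp/ (3C), coda /∅/ ok; σ2 onset /k/, coda /∅/ ok → phonotactically legal
Phonotactically legal: dwpu.ke → 1.

1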